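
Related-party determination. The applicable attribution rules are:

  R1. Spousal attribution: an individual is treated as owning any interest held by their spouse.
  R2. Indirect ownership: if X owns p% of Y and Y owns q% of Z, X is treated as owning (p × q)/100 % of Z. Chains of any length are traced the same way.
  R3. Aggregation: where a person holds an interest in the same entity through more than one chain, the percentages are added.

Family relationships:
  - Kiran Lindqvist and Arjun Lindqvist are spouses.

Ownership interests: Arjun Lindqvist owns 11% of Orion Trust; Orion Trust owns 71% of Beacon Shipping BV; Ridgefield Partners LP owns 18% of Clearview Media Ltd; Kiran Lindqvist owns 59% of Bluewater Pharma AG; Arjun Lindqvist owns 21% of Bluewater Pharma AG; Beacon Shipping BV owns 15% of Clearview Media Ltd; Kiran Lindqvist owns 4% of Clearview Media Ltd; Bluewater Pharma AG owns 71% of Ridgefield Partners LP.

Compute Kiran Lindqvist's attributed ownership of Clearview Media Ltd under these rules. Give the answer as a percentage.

15.3955%

By spousal attribution (R1), Kiran Lindqvist is treated as also owning Arjun Lindqvist's interest in Bluewater Pharma AG, giving 59% + 21% = 80%.
By spousal attribution (R1), Kiran Lindqvist is treated as owning Arjun Lindqvist's 11% interest in Orion Trust.
Chain via Bluewater Pharma AG → Ridgefield Partners LP (R2): 80% × 71% × 18% = 10.224% of Clearview Media Ltd.
Direct interest in Clearview Media Ltd: 4%.
Chain via Orion Trust → Beacon Shipping BV (R2): 11% × 71% × 15% = 1.1715% of Clearview Media Ltd.
Aggregating (R3): 10.224% + 4% + 1.1715% = 15.3955%.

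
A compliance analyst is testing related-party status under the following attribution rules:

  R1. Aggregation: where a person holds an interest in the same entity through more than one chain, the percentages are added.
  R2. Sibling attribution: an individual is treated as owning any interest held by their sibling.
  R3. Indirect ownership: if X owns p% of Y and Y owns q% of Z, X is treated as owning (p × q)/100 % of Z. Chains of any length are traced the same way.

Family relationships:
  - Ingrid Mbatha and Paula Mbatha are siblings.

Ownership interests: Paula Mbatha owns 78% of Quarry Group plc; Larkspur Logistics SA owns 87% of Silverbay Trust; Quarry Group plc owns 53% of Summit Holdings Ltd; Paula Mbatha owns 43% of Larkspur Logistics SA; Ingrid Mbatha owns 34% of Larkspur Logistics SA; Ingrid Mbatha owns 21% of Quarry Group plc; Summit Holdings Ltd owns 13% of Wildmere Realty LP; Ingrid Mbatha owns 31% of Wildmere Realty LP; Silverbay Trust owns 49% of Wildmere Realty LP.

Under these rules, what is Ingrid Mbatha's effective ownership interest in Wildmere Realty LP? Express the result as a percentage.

By sibling attribution (R2), Ingrid Mbatha is treated as also owning Paula Mbatha's interest in Larkspur Logistics SA, giving 34% + 43% = 77%.
By sibling attribution (R2), Ingrid Mbatha is treated as also owning Paula Mbatha's interest in Quarry Group plc, giving 21% + 78% = 99%.
Chain via Larkspur Logistics SA → Silverbay Trust (R3): 77% × 87% × 49% = 32.8251% of Wildmere Realty LP.
Chain via Quarry Group plc → Summit Holdings Ltd (R3): 99% × 53% × 13% = 6.8211% of Wildmere Realty LP.
Direct interest in Wildmere Realty LP: 31%.
Aggregating (R1): 32.8251% + 6.8211% + 31% = 70.6462%.

70.6462%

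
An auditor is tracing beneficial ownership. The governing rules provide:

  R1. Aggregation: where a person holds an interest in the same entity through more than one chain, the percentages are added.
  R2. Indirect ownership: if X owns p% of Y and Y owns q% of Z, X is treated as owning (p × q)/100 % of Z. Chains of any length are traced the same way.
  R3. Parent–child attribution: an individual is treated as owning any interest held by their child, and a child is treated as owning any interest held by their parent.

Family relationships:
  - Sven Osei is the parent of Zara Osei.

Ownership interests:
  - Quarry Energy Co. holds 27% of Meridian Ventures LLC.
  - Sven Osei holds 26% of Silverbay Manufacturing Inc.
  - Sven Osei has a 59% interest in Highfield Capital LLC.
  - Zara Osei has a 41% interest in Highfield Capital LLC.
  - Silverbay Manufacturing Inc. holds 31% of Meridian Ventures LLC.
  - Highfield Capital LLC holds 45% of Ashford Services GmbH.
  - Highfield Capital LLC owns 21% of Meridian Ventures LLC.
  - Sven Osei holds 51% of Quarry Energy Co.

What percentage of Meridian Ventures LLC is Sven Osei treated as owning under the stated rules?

By parent–child attribution (R3), Sven Osei is treated as also owning Zara Osei's interest in Highfield Capital LLC, giving 59% + 41% = 100%.
Chain via Quarry Energy Co. (R2): 51% × 27% = 13.77% of Meridian Ventures LLC.
Chain via Silverbay Manufacturing Inc. (R2): 26% × 31% = 8.06% of Meridian Ventures LLC.
Chain via Highfield Capital LLC (R2): 100% × 21% = 21% of Meridian Ventures LLC.
Aggregating (R1): 13.77% + 8.06% + 21% = 42.83%.

42.83%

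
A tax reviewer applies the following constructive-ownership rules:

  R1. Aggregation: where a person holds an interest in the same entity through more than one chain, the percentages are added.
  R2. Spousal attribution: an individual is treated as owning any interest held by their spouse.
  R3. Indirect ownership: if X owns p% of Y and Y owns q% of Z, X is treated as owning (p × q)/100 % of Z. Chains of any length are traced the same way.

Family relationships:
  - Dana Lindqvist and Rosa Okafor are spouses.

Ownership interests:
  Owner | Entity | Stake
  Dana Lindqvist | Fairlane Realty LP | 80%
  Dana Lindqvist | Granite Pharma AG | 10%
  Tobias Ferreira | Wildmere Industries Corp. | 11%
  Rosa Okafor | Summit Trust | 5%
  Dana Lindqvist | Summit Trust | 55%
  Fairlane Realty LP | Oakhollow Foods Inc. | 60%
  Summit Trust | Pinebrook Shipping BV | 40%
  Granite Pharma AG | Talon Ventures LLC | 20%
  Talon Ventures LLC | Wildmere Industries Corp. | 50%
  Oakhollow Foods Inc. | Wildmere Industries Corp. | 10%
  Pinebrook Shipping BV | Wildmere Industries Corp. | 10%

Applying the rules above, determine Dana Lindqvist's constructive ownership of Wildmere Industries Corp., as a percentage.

8.2%

By spousal attribution (R2), Dana Lindqvist is treated as also owning Rosa Okafor's interest in Summit Trust, giving 55% + 5% = 60%.
Chain via Fairlane Realty LP → Oakhollow Foods Inc. (R3): 80% × 60% × 10% = 4.8% of Wildmere Industries Corp.
Chain via Granite Pharma AG → Talon Ventures LLC (R3): 10% × 20% × 50% = 1% of Wildmere Industries Corp.
Chain via Summit Trust → Pinebrook Shipping BV (R3): 60% × 40% × 10% = 2.4% of Wildmere Industries Corp.
Aggregating (R1): 4.8% + 1% + 2.4% = 8.2%.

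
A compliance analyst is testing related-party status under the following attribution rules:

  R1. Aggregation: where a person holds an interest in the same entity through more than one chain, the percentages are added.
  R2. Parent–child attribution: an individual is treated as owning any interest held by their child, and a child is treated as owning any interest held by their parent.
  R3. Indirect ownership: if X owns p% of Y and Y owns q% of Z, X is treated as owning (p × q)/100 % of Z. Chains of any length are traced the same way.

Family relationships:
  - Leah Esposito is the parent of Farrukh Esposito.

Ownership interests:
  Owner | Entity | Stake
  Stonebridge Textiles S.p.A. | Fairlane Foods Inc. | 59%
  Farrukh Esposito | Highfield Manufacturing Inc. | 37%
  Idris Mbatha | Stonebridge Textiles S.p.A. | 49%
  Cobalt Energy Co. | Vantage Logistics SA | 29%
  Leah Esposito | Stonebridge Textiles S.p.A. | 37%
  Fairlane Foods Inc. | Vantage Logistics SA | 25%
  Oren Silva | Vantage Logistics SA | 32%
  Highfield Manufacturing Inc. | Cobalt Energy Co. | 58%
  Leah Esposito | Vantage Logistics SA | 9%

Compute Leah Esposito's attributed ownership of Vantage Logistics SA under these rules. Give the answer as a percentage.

20.6809%

By parent–child attribution (R2), Leah Esposito is treated as owning Farrukh Esposito's 37% interest in Highfield Manufacturing Inc.
Chain via Stonebridge Textiles S.p.A. → Fairlane Foods Inc. (R3): 37% × 59% × 25% = 5.4575% of Vantage Logistics SA.
Direct interest in Vantage Logistics SA: 9%.
Chain via Highfield Manufacturing Inc. → Cobalt Energy Co. (R3): 37% × 58% × 29% = 6.2234% of Vantage Logistics SA.
Aggregating (R1): 5.4575% + 9% + 6.2234% = 20.6809%.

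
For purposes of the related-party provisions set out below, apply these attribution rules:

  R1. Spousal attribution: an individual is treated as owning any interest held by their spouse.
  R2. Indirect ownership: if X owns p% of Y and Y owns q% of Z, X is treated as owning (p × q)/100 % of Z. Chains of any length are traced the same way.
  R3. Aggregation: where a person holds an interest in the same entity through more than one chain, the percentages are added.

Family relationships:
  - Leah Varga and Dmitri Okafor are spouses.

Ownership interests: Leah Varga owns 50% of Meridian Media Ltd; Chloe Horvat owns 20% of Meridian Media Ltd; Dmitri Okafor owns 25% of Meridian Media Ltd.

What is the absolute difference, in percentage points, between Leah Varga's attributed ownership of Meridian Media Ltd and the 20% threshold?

By spousal attribution (R1), Leah Varga is treated as also owning Dmitri Okafor's interest in Meridian Media Ltd, giving 50% + 25% = 75%.
Direct interest in Meridian Media Ltd: 75%.
75% exceeds the 20% threshold by 55 percentage points.

55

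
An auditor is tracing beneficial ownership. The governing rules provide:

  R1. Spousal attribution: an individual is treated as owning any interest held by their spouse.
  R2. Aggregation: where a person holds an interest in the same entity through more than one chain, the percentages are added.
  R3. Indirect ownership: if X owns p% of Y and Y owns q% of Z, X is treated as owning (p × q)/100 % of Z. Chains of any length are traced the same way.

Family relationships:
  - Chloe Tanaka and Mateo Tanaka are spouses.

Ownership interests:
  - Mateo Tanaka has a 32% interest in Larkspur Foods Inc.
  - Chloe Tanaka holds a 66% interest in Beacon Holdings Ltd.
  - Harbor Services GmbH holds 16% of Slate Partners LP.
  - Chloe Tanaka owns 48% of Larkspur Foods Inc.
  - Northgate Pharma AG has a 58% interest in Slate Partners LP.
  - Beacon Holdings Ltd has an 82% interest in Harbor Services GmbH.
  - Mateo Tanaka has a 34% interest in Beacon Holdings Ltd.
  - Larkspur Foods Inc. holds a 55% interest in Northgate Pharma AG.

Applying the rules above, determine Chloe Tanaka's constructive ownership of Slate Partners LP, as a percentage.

By spousal attribution (R1), Chloe Tanaka is treated as also owning Mateo Tanaka's interest in Larkspur Foods Inc, giving 48% + 32% = 80%.
By spousal attribution (R1), Chloe Tanaka is treated as also owning Mateo Tanaka's interest in Beacon Holdings Ltd, giving 66% + 34% = 100%.
Chain via Larkspur Foods Inc. → Northgate Pharma AG (R3): 80% × 55% × 58% = 25.52% of Slate Partners LP.
Chain via Beacon Holdings Ltd → Harbor Services GmbH (R3): 100% × 82% × 16% = 13.12% of Slate Partners LP.
Aggregating (R2): 25.52% + 13.12% = 38.64%.

38.64%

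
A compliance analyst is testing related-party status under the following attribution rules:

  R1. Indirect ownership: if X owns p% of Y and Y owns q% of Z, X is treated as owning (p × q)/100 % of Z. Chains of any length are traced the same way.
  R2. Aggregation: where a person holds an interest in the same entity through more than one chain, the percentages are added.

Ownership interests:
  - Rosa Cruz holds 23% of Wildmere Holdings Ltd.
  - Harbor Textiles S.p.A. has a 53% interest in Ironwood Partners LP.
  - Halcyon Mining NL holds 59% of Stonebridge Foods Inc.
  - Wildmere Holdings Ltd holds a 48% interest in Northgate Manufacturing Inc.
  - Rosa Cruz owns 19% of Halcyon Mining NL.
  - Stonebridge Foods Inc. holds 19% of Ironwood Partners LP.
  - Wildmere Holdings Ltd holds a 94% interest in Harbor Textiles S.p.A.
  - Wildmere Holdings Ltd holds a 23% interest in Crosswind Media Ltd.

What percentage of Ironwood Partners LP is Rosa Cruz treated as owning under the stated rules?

13.5885%

Chain via Halcyon Mining NL → Stonebridge Foods Inc. (R1): 19% × 59% × 19% = 2.1299% of Ironwood Partners LP.
Chain via Wildmere Holdings Ltd → Harbor Textiles S.p.A. (R1): 23% × 94% × 53% = 11.4586% of Ironwood Partners LP.
Aggregating (R2): 2.1299% + 11.4586% = 13.5885%.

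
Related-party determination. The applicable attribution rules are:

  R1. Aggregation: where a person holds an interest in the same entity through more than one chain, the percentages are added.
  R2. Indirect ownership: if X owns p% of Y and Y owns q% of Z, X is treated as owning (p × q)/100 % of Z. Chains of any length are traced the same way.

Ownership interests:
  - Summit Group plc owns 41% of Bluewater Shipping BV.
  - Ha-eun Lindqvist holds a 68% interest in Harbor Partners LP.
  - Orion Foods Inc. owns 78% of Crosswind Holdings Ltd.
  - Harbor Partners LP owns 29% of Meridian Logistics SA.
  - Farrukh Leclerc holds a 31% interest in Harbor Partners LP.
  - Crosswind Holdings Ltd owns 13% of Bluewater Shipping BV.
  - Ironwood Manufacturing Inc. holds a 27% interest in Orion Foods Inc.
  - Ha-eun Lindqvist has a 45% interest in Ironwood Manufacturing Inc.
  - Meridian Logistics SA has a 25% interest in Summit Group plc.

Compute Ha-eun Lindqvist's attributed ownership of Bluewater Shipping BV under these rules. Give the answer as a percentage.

Chain via Ironwood Manufacturing Inc. → Orion Foods Inc. → Crosswind Holdings Ltd (R2): 45% × 27% × 78% × 13% = 1.23201% of Bluewater Shipping BV.
Chain via Harbor Partners LP → Meridian Logistics SA → Summit Group plc (R2): 68% × 29% × 25% × 41% = 2.0213% of Bluewater Shipping BV.
Aggregating (R1): 1.23201% + 2.0213% = 3.25331%.

3.25331%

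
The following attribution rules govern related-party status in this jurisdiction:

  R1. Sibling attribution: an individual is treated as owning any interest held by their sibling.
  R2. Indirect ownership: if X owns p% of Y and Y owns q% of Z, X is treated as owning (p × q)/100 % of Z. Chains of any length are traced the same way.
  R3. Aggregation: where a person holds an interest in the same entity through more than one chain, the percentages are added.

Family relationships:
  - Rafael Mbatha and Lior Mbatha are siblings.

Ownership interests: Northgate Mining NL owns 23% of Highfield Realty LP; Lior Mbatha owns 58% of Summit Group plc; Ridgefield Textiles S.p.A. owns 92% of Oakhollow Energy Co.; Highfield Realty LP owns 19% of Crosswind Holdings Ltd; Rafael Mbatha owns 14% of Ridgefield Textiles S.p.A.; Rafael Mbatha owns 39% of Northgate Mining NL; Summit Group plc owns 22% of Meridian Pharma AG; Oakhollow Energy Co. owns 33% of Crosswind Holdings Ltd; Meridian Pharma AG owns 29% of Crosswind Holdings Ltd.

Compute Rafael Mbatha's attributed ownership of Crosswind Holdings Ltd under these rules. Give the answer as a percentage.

9.6551%

By sibling attribution (R1), Rafael Mbatha is treated as owning Lior Mbatha's 58% interest in Summit Group plc.
Chain via Ridgefield Textiles S.p.A. → Oakhollow Energy Co. (R2): 14% × 92% × 33% = 4.2504% of Crosswind Holdings Ltd.
Chain via Northgate Mining NL → Highfield Realty LP (R2): 39% × 23% × 19% = 1.7043% of Crosswind Holdings Ltd.
Chain via Summit Group plc → Meridian Pharma AG (R2): 58% × 22% × 29% = 3.7004% of Crosswind Holdings Ltd.
Aggregating (R3): 4.2504% + 1.7043% + 3.7004% = 9.6551%.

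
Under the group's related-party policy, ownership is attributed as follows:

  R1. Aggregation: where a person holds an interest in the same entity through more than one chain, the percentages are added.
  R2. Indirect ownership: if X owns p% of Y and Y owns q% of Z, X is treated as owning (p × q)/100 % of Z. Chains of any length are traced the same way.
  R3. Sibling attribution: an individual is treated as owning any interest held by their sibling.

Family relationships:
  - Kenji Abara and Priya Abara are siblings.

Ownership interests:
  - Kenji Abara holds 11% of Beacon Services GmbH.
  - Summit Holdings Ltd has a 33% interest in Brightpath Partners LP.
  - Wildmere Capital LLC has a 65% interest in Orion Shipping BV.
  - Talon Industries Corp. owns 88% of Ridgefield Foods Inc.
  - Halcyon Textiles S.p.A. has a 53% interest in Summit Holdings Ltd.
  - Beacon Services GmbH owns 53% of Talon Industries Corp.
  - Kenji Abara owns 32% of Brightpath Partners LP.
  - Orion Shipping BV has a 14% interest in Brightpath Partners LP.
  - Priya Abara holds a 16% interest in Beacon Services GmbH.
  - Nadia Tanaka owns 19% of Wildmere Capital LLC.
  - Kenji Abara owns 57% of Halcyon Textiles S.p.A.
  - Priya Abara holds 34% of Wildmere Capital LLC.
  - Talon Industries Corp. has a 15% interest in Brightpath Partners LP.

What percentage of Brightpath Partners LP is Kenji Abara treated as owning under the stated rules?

47.2098%

By sibling attribution (R3), Kenji Abara is treated as also owning Priya Abara's interest in Beacon Services GmbH, giving 11% + 16% = 27%.
By sibling attribution (R3), Kenji Abara is treated as owning Priya Abara's 34% interest in Wildmere Capital LLC.
Chain via Beacon Services GmbH → Talon Industries Corp. (R2): 27% × 53% × 15% = 2.1465% of Brightpath Partners LP.
Chain via Halcyon Textiles S.p.A. → Summit Holdings Ltd (R2): 57% × 53% × 33% = 9.9693% of Brightpath Partners LP.
Direct interest in Brightpath Partners LP: 32%.
Chain via Wildmere Capital LLC → Orion Shipping BV (R2): 34% × 65% × 14% = 3.094% of Brightpath Partners LP.
Aggregating (R1): 2.1465% + 9.9693% + 32% + 3.094% = 47.2098%.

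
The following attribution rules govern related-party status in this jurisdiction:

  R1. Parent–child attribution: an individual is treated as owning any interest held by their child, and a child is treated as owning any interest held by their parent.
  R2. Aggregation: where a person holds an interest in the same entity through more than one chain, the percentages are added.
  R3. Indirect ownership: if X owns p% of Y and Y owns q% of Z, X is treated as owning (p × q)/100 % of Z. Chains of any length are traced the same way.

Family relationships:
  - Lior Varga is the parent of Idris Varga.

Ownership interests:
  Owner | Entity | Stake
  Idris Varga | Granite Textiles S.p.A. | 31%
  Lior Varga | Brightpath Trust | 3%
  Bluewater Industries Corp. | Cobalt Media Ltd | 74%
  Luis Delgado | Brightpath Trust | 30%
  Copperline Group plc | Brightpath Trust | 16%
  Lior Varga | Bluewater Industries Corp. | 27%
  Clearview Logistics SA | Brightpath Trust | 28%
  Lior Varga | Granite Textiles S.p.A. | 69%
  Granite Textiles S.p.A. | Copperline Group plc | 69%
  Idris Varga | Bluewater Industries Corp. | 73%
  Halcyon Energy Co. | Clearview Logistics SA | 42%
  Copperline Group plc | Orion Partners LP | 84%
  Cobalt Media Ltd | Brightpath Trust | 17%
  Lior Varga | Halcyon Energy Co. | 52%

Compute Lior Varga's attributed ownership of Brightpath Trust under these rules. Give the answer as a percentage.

By parent–child attribution (R1), Lior Varga is treated as also owning Idris Varga's interest in Bluewater Industries Corp, giving 27% + 73% = 100%.
By parent–child attribution (R1), Lior Varga is treated as also owning Idris Varga's interest in Granite Textiles S.p.A, giving 69% + 31% = 100%.
Chain via Halcyon Energy Co. → Clearview Logistics SA (R3): 52% × 42% × 28% = 6.1152% of Brightpath Trust.
Chain via Bluewater Industries Corp. → Cobalt Media Ltd (R3): 100% × 74% × 17% = 12.58% of Brightpath Trust.
Chain via Granite Textiles S.p.A. → Copperline Group plc (R3): 100% × 69% × 16% = 11.04% of Brightpath Trust.
Direct interest in Brightpath Trust: 3%.
Aggregating (R2): 6.1152% + 12.58% + 11.04% + 3% = 32.7352%.

32.7352%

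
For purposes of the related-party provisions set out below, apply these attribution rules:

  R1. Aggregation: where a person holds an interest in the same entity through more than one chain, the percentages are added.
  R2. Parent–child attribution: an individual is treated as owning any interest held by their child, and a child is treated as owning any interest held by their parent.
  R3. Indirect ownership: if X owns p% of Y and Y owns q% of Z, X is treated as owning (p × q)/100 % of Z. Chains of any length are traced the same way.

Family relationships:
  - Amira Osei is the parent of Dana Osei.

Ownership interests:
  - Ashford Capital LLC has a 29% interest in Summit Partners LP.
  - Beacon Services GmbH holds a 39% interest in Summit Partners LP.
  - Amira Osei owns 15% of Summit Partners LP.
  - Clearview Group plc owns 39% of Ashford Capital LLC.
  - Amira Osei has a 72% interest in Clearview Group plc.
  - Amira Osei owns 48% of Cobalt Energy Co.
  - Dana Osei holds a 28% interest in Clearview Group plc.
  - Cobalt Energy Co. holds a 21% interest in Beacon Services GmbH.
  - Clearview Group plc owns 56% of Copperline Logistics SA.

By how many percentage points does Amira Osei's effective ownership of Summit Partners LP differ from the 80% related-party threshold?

By parent–child attribution (R2), Amira Osei is treated as also owning Dana Osei's interest in Clearview Group plc, giving 72% + 28% = 100%.
Chain via Clearview Group plc → Ashford Capital LLC (R3): 100% × 39% × 29% = 11.31% of Summit Partners LP.
Chain via Cobalt Energy Co. → Beacon Services GmbH (R3): 48% × 21% × 39% = 3.9312% of Summit Partners LP.
Direct interest in Summit Partners LP: 15%.
Aggregating (R1): 11.31% + 3.9312% + 15% = 30.2412%.
30.2412% falls short of the 80% threshold by 49.7588 percentage points.

49.7588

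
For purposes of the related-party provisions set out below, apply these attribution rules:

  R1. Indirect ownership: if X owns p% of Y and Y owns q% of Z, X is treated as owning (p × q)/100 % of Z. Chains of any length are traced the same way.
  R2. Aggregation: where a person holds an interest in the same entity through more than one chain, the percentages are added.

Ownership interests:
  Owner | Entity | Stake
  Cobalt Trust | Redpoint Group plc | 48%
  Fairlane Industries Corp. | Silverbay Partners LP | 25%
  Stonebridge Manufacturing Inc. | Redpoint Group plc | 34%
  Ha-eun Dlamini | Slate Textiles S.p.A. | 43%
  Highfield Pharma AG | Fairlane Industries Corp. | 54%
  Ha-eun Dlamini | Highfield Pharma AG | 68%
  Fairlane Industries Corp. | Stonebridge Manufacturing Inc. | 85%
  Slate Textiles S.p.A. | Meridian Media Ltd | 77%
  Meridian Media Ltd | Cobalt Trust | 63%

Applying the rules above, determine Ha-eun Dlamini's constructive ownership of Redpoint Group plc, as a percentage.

20.624544%

Chain via Highfield Pharma AG → Fairlane Industries Corp. → Stonebridge Manufacturing Inc. (R1): 68% × 54% × 85% × 34% = 10.61208% of Redpoint Group plc.
Chain via Slate Textiles S.p.A. → Meridian Media Ltd → Cobalt Trust (R1): 43% × 77% × 63% × 48% = 10.012464% of Redpoint Group plc.
Aggregating (R2): 10.61208% + 10.012464% = 20.624544%.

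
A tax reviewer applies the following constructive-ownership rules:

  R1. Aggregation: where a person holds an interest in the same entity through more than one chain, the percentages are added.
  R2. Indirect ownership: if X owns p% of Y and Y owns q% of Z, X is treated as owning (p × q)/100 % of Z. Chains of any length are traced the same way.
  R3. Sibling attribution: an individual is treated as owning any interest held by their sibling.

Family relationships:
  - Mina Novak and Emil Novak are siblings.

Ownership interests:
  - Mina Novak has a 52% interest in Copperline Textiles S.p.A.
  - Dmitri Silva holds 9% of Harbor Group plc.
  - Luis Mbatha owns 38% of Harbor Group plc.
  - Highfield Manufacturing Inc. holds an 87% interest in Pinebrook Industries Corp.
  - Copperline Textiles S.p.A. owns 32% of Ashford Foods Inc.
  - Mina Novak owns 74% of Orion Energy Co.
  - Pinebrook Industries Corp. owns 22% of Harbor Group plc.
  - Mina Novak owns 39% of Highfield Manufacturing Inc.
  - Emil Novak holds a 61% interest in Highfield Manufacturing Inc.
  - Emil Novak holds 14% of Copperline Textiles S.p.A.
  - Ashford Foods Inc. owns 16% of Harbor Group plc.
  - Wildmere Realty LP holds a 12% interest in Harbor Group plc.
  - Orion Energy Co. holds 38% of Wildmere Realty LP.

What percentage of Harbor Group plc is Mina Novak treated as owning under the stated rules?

By sibling attribution (R3), Mina Novak is treated as also owning Emil Novak's interest in Copperline Textiles S.p.A, giving 52% + 14% = 66%.
By sibling attribution (R3), Mina Novak is treated as also owning Emil Novak's interest in Highfield Manufacturing Inc, giving 39% + 61% = 100%.
Chain via Copperline Textiles S.p.A. → Ashford Foods Inc. (R2): 66% × 32% × 16% = 3.3792% of Harbor Group plc.
Chain via Highfield Manufacturing Inc. → Pinebrook Industries Corp. (R2): 100% × 87% × 22% = 19.14% of Harbor Group plc.
Chain via Orion Energy Co. → Wildmere Realty LP (R2): 74% × 38% × 12% = 3.3744% of Harbor Group plc.
Aggregating (R1): 3.3792% + 19.14% + 3.3744% = 25.8936%.

25.8936%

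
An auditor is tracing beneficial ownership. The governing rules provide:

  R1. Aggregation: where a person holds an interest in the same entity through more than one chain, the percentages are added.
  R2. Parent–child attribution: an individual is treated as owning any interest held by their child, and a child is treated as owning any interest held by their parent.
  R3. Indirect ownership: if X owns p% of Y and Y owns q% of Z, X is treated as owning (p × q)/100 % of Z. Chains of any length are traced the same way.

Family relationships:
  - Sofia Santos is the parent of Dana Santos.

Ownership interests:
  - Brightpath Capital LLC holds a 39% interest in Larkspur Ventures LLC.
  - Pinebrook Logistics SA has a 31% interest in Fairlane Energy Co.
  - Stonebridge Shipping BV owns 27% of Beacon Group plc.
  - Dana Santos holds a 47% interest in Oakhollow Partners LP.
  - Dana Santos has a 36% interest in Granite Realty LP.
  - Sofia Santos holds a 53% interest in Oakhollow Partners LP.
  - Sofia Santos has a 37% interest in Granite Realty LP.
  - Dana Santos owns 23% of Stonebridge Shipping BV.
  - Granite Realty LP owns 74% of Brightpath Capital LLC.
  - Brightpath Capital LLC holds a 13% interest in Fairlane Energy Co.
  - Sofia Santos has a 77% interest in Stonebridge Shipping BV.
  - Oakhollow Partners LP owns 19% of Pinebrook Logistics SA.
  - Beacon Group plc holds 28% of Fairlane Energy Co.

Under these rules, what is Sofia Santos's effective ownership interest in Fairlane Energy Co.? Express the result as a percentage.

20.4726%

By parent–child attribution (R2), Sofia Santos is treated as also owning Dana Santos's interest in Stonebridge Shipping BV, giving 77% + 23% = 100%.
By parent–child attribution (R2), Sofia Santos is treated as also owning Dana Santos's interest in Granite Realty LP, giving 37% + 36% = 73%.
By parent–child attribution (R2), Sofia Santos is treated as also owning Dana Santos's interest in Oakhollow Partners LP, giving 53% + 47% = 100%.
Chain via Stonebridge Shipping BV → Beacon Group plc (R3): 100% × 27% × 28% = 7.56% of Fairlane Energy Co.
Chain via Granite Realty LP → Brightpath Capital LLC (R3): 73% × 74% × 13% = 7.0226% of Fairlane Energy Co.
Chain via Oakhollow Partners LP → Pinebrook Logistics SA (R3): 100% × 19% × 31% = 5.89% of Fairlane Energy Co.
Aggregating (R1): 7.56% + 7.0226% + 5.89% = 20.4726%.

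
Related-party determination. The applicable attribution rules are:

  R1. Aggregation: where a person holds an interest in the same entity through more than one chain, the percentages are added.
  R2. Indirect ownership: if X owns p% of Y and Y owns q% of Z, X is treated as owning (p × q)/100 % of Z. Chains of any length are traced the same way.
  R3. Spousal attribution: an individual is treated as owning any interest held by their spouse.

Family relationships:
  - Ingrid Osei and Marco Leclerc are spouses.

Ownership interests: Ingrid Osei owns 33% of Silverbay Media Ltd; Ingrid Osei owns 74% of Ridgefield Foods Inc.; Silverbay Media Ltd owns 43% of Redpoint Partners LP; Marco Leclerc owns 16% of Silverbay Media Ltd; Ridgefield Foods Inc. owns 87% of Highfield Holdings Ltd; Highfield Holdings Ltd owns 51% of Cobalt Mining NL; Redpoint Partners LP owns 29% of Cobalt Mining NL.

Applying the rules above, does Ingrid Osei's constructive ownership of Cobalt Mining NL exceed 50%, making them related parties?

By spousal attribution (R3), Ingrid Osei is treated as also owning Marco Leclerc's interest in Silverbay Media Ltd, giving 33% + 16% = 49%.
Chain via Silverbay Media Ltd → Redpoint Partners LP (R2): 49% × 43% × 29% = 6.1103% of Cobalt Mining NL.
Chain via Ridgefield Foods Inc. → Highfield Holdings Ltd (R2): 74% × 87% × 51% = 32.8338% of Cobalt Mining NL.
Aggregating (R1): 6.1103% + 32.8338% = 38.9441%.
38.9441% does not exceed the 50% threshold, so Ingrid is not a related party to Cobalt Mining NL.

No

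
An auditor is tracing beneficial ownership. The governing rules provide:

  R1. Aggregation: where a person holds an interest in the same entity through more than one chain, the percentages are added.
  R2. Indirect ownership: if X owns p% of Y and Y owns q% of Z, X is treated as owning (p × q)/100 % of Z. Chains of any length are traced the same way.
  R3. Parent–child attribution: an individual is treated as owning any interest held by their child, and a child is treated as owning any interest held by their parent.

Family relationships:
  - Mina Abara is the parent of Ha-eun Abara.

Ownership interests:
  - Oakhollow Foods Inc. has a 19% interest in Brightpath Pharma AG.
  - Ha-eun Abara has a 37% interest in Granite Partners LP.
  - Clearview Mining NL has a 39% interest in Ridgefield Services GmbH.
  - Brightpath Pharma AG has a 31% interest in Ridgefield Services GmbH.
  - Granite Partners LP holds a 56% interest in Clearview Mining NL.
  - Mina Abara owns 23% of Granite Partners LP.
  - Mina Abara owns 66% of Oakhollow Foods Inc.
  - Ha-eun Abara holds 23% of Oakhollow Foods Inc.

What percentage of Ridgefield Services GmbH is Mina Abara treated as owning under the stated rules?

By parent–child attribution (R3), Mina Abara is treated as also owning Ha-eun Abara's interest in Granite Partners LP, giving 23% + 37% = 60%.
By parent–child attribution (R3), Mina Abara is treated as also owning Ha-eun Abara's interest in Oakhollow Foods Inc, giving 66% + 23% = 89%.
Chain via Granite Partners LP → Clearview Mining NL (R2): 60% × 56% × 39% = 13.104% of Ridgefield Services GmbH.
Chain via Oakhollow Foods Inc. → Brightpath Pharma AG (R2): 89% × 19% × 31% = 5.2421% of Ridgefield Services GmbH.
Aggregating (R1): 13.104% + 5.2421% = 18.3461%.

18.3461%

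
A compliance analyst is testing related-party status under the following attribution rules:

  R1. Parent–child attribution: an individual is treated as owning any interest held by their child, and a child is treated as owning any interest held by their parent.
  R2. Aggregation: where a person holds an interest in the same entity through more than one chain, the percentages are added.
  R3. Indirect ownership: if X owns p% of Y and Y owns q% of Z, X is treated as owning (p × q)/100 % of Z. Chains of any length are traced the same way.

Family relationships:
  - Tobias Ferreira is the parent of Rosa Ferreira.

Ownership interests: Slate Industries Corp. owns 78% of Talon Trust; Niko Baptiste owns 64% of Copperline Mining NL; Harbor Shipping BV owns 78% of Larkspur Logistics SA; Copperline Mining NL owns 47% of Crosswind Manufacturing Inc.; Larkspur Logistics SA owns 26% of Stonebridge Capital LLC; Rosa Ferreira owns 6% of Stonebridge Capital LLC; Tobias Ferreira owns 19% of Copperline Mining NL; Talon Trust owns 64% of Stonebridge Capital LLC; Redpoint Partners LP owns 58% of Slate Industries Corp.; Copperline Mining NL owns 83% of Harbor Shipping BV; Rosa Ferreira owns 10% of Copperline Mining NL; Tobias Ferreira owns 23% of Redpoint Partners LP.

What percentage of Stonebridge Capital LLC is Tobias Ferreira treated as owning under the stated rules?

By parent–child attribution (R1), Tobias Ferreira is treated as also owning Rosa Ferreira's interest in Copperline Mining NL, giving 19% + 10% = 29%.
By parent–child attribution (R1), Tobias Ferreira is treated as owning Rosa Ferreira's 6% interest in Stonebridge Capital LLC.
Chain via Copperline Mining NL → Harbor Shipping BV → Larkspur Logistics SA (R3): 29% × 83% × 78% × 26% = 4.881396% of Stonebridge Capital LLC.
Chain via Redpoint Partners LP → Slate Industries Corp. → Talon Trust (R3): 23% × 58% × 78% × 64% = 6.659328% of Stonebridge Capital LLC.
Direct interest in Stonebridge Capital LLC: 6%.
Aggregating (R2): 4.881396% + 6.659328% + 6% = 17.540724%.

17.540724%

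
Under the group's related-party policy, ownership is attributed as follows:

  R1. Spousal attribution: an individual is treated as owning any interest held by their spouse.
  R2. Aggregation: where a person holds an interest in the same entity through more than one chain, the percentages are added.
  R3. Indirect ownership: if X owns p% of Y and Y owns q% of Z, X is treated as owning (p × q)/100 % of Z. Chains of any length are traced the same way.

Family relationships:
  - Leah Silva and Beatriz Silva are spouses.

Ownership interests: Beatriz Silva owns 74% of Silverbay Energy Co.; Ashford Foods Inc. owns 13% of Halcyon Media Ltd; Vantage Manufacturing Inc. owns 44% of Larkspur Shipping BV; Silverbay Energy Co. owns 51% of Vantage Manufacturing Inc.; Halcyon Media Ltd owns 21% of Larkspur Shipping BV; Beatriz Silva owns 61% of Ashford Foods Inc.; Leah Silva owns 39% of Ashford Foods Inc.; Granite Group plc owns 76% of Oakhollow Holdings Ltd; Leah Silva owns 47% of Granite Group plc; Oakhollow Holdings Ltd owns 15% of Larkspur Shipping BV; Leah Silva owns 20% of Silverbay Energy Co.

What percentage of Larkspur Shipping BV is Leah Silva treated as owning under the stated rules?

By spousal attribution (R1), Leah Silva is treated as also owning Beatriz Silva's interest in Ashford Foods Inc, giving 39% + 61% = 100%.
By spousal attribution (R1), Leah Silva is treated as also owning Beatriz Silva's interest in Silverbay Energy Co, giving 20% + 74% = 94%.
Chain via Ashford Foods Inc. → Halcyon Media Ltd (R3): 100% × 13% × 21% = 2.73% of Larkspur Shipping BV.
Chain via Silverbay Energy Co. → Vantage Manufacturing Inc. (R3): 94% × 51% × 44% = 21.0936% of Larkspur Shipping BV.
Chain via Granite Group plc → Oakhollow Holdings Ltd (R3): 47% × 76% × 15% = 5.358% of Larkspur Shipping BV.
Aggregating (R2): 2.73% + 21.0936% + 5.358% = 29.1816%.

29.1816%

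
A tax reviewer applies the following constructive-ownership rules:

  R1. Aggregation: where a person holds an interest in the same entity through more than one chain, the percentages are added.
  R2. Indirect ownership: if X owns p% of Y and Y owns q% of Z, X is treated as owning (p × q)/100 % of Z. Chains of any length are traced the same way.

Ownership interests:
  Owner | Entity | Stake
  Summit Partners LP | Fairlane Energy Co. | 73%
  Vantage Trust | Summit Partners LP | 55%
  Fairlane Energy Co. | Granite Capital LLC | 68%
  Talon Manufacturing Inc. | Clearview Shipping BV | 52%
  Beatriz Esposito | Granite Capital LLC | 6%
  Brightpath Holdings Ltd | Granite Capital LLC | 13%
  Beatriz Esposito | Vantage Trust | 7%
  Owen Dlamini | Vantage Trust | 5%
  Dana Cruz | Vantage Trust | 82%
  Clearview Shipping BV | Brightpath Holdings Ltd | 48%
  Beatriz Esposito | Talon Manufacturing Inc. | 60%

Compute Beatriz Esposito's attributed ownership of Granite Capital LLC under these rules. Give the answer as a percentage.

9.85802%

Chain via Vantage Trust → Summit Partners LP → Fairlane Energy Co. (R2): 7% × 55% × 73% × 68% = 1.91114% of Granite Capital LLC.
Chain via Talon Manufacturing Inc. → Clearview Shipping BV → Brightpath Holdings Ltd (R2): 60% × 52% × 48% × 13% = 1.94688% of Granite Capital LLC.
Direct interest in Granite Capital LLC: 6%.
Aggregating (R1): 1.91114% + 1.94688% + 6% = 9.85802%.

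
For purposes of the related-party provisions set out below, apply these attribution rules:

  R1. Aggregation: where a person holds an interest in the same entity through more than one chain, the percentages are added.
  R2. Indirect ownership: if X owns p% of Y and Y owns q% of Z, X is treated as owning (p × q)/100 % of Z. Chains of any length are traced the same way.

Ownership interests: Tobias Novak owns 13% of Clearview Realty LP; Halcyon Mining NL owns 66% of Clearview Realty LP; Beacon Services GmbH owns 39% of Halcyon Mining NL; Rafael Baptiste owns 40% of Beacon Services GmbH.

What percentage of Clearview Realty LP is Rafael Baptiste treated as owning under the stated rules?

Chain via Beacon Services GmbH → Halcyon Mining NL (R2): 40% × 39% × 66% = 10.296% of Clearview Realty LP.

10.296%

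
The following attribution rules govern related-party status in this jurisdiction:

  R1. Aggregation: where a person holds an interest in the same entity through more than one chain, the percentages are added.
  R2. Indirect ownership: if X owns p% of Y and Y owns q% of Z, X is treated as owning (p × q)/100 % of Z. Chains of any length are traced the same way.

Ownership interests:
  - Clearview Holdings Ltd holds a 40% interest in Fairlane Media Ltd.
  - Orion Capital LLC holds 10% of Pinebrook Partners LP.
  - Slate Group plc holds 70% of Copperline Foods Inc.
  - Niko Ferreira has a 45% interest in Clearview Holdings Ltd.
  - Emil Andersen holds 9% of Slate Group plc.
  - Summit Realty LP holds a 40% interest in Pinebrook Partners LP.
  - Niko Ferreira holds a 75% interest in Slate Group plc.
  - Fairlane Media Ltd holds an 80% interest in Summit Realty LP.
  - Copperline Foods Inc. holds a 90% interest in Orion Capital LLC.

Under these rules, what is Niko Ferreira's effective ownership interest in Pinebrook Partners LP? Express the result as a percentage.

Chain via Slate Group plc → Copperline Foods Inc. → Orion Capital LLC (R2): 75% × 70% × 90% × 10% = 4.725% of Pinebrook Partners LP.
Chain via Clearview Holdings Ltd → Fairlane Media Ltd → Summit Realty LP (R2): 45% × 40% × 80% × 40% = 5.76% of Pinebrook Partners LP.
Aggregating (R1): 4.725% + 5.76% = 10.485%.

10.485%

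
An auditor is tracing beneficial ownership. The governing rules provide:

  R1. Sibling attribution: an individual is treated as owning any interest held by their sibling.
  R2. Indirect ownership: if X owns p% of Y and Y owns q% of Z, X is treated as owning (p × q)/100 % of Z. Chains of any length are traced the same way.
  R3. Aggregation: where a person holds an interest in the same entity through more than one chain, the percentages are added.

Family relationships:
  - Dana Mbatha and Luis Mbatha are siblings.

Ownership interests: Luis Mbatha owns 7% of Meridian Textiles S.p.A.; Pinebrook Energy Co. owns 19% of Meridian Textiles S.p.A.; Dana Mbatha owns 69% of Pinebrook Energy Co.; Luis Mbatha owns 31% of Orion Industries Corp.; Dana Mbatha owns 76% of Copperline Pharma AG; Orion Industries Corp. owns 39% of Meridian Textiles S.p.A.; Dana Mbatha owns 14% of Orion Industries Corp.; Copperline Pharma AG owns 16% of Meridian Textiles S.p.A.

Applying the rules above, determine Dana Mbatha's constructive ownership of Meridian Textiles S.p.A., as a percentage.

49.82%

By sibling attribution (R1), Dana Mbatha is treated as also owning Luis Mbatha's interest in Orion Industries Corp, giving 14% + 31% = 45%.
By sibling attribution (R1), Dana Mbatha is treated as owning Luis Mbatha's 7% interest in Meridian Textiles S.p.A.
Chain via Pinebrook Energy Co. (R2): 69% × 19% = 13.11% of Meridian Textiles S.p.A.
Chain via Orion Industries Corp. (R2): 45% × 39% = 17.55% of Meridian Textiles S.p.A.
Chain via Copperline Pharma AG (R2): 76% × 16% = 12.16% of Meridian Textiles S.p.A.
Direct interest in Meridian Textiles S.p.A: 7%.
Aggregating (R3): 13.11% + 17.55% + 12.16% + 7% = 49.82%.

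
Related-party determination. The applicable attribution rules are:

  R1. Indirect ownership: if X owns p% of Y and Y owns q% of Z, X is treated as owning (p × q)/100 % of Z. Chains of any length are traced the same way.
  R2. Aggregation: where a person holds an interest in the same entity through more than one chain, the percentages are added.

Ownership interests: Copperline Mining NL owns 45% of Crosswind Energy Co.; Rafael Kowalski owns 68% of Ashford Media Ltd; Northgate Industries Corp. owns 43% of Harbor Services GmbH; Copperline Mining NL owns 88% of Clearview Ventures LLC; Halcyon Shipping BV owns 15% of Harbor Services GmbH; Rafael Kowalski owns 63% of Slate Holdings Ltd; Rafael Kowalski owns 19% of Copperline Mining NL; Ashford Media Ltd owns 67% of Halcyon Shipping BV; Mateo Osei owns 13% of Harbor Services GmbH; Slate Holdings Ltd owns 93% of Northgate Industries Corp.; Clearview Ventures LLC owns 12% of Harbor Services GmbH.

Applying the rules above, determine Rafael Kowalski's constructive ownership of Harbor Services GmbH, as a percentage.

Chain via Slate Holdings Ltd → Northgate Industries Corp. (R1): 63% × 93% × 43% = 25.1937% of Harbor Services GmbH.
Chain via Copperline Mining NL → Clearview Ventures LLC (R1): 19% × 88% × 12% = 2.0064% of Harbor Services GmbH.
Chain via Ashford Media Ltd → Halcyon Shipping BV (R1): 68% × 67% × 15% = 6.834% of Harbor Services GmbH.
Aggregating (R2): 25.1937% + 2.0064% + 6.834% = 34.0341%.

34.0341%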